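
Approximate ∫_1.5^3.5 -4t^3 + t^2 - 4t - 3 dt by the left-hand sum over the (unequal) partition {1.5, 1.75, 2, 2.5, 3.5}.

-100.90625

Subinterval widths: 0.25, 0.25, 0.5, 1.
Left endpoints: 1.5, 1.75, 2, 2.5.
f(1.5) = -20.25, f(1.75) = -28.375, f(2) = -39, f(2.5) = -69.25.
Sum = Σ Δt_i · f(t_i).
Sum = -100.90625.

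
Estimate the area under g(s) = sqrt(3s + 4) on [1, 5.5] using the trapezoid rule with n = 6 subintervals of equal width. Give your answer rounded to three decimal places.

Δs = (5.5 − 1)/6 = 0.75.
g(1) ≈ 2.646, g(1.75) ≈ 3.041, g(2.5) ≈ 3.391, g(3.25) ≈ 3.708, g(4) ≈ 4.000, g(4.75) ≈ 4.272, g(5.5) ≈ 4.528.
T_6 = (Δs/2)·[g(s_0) + 2g(s_1) + ... + 2g(s_{5}) + g(s_6)].
Sum ≈ 16.500.

16.500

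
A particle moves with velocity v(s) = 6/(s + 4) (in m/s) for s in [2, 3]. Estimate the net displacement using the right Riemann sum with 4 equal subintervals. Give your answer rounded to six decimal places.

Δs = (3 − 2)/4 = 0.25.
Right endpoints: 2.25, 2.5, 2.75, 3.
v(2.25) = 0.96, v(2.5) = 12/13, v(2.75) = 8/9, v(3) = 6/7.
Sum = Δs · [v(2.25) + v(2.5) + v(2.75) + v(3)].
Sum ≈ 0.907277.

0.907277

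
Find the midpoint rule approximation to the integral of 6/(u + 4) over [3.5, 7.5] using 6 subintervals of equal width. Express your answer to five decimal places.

2.56353

Δu = (7.5 − 3.5)/6 = 2/3.
Midpoints: 23/6, 4.5, 31/6, 35/6, 6.5, 43/6.
f(23/6) = 36/47, f(4.5) = 12/17, f(31/6) = 36/55, f(35/6) = 36/59, f(6.5) = 4/7, f(43/6) = 36/67.
Sum = Δu · [f(23/6) + f(4.5) + f(31/6) + ...].
Sum ≈ 2.56353.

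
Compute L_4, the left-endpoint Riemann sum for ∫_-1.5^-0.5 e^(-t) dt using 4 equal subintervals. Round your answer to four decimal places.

3.2018

Δt = (-0.5 − (-1.5))/4 = 0.25.
Left endpoints: -1.5, -1.25, -1, -0.75.
f(-1.5) ≈ 4.4817, f(-1.25) ≈ 3.4903, f(-1) ≈ 2.7183, f(-0.75) ≈ 2.1170.
Sum = Δt · [f(-1.5) + f(-1.25) + f(-1) + f(-0.75)].
Sum ≈ 3.2018.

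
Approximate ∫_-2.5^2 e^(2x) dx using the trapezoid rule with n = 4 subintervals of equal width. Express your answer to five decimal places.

37.94344

Δx = (2 − (-2.5))/4 = 1.125.
f(-2.5) ≈ 0.00674, f(-1.375) ≈ 0.06393, f(-0.25) ≈ 0.60653, f(0.875) ≈ 5.75460, f(2) ≈ 54.59815.
T_4 = (Δx/2)·[f(x_0) + 2f(x_1) + 2f(x_2) + 2f(x_3) + f(x_4)].
Sum ≈ 37.94344.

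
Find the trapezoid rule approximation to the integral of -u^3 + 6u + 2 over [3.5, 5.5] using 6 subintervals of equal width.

Δu = (5.5 − 3.5)/6 = 1/3.
f(3.5) = -19.875, f(23/6) = -6767/216, f(25/6) = -9793/216, f(4.5) = -62.125, f(29/6) = -17693/216, f(31/6) = -22663/216, f(5.5) = -131.375.
T_6 = (Δu/2)·[f(u_0) + 2f(u_1) + ... + 2f(u_{5}) + f(u_6)].
Sum = -133.75.

-133.75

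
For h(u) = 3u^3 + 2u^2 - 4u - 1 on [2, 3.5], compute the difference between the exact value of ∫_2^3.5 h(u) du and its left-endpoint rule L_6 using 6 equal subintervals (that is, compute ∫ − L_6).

13.97265625

Exact integral: ∫_2^3.5 h(u) du = 105.796875.
L_6 = 91.82421875.
Error = 105.796875 − 91.82421875 = 13.97265625.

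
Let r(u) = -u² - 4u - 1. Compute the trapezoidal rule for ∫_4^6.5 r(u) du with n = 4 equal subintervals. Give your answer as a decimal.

-125.37109375

Δu = (6.5 − 4)/4 = 0.625.
r(4) = -33, r(4.625) = -40.890625, r(5.25) = -49.5625, r(5.875) = -59.015625, r(6.5) = -69.25.
T_4 = (Δu/2)·[r(u_0) + 2r(u_1) + 2r(u_2) + 2r(u_3) + r(u_4)].
Sum = -125.37109375.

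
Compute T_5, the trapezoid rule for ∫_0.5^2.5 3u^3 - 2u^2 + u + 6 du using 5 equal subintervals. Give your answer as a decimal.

Δu = (2.5 − 0.5)/5 = 0.4.
f(0.5) = 6.375, f(0.9) = 7.467, f(1.3) = 10.511, f(1.7) = 16.659, f(2.1) = 27.063, f(2.5) = 42.875.
T_5 = (Δu/2)·[f(u_0) + 2f(u_1) + ... + 2f(u_{4}) + f(u_5)].
Sum = 34.53.

34.53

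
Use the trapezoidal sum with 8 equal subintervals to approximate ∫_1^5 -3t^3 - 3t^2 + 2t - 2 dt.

Δt = (5 − 1)/8 = 0.5.
f(1) = -6, f(1.5) = -15.875, f(2) = -34, f(2.5) = -62.625, f(3) = -104, f(3.5) = -160.375, f(4) = -234, f(4.5) = -327.125, f(5) = -442.
T_8 = (Δt/2)·[f(t_0) + 2f(t_1) + ... + 2f(t_{7}) + f(t_8)].
Sum = -581.

-581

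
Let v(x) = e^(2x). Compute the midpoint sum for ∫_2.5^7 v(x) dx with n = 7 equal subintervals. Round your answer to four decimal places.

561729.9655

Δx = (7 − 2.5)/7 = 9/14.
Midpoints: 79/28, 97/28, 115/28, 4.75, 151/28, 169/28, 187/28.
v(79/28) ≈ 282.2680, v(97/28) ≈ 1021.0343, v(115/28) ≈ 3693.3372, v(4.75) ≈ 13359.7268, v(151/28) ≈ 48325.4824, v(169/28) ≈ 174805.3890, v(187/28) ≈ 632314.9307.
Sum = Δx · [v(79/28) + v(97/28) + v(115/28) + ...].
Sum ≈ 561729.9655.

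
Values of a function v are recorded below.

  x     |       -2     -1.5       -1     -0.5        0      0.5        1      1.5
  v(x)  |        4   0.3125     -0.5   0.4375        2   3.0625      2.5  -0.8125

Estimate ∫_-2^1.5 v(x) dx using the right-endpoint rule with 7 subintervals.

3.5

Δx = 0.5.
Sum = 0.5·[0.3125 + (-0.5) + 0.4375 + 2 + 3.0625 + 2.5 + (-0.8125)] = 3.5.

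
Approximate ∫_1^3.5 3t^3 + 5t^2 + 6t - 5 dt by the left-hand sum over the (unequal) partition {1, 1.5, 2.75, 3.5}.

Subinterval widths: 0.5, 1.25, 0.75.
Left endpoints: 1, 1.5, 2.75.
f(1) = 9, f(1.5) = 25.375, f(2.75) = 111.703125.
Sum = Σ Δt_i · f(t_i).
Sum = 119.99609375.

119.99609375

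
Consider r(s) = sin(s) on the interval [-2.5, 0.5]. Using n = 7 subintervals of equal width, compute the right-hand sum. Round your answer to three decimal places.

-1.422

Δs = (0.5 − (-2.5))/7 = 3/7.
Right endpoints: -29/14, -23/14, -17/14, -11/14, -5/14, 1/14, 0.5.
r(-29/14) ≈ -0.877, r(-23/14) ≈ -0.997, r(-17/14) ≈ -0.937, r(-11/14) ≈ -0.707, r(-5/14) ≈ -0.350, r(1/14) ≈ 0.071, r(0.5) ≈ 0.479.
Sum = Δs · [r(-29/14) + r(-23/14) + r(-17/14) + ...].
Sum ≈ -1.422.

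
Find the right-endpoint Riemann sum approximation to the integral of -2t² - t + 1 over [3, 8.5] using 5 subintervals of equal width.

-492.36

Δt = (8.5 − 3)/5 = 1.1.
Right endpoints: 4.1, 5.2, 6.3, 7.4, 8.5.
f(4.1) = -36.72, f(5.2) = -58.28, f(6.3) = -84.68, f(7.4) = -115.92, f(8.5) = -152.
Sum = Δt · [f(4.1) + f(5.2) + f(6.3) + f(7.4) + f(8.5)].
Sum = -492.36.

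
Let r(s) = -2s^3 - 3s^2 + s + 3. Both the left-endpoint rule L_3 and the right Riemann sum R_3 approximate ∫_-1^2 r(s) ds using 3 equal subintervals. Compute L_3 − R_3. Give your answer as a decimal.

24

L_3 = 3.
R_3 = -21.
L_3 − R_3 = 24.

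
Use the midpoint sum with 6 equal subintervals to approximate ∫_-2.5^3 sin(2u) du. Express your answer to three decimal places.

Δu = (3 − (-2.5))/6 = 11/12.
Midpoints: -49/24, -1.125, -5/24, 17/24, 1.625, 61/24.
f(-49/24) ≈ 0.809, f(-1.125) ≈ -0.778, f(-5/24) ≈ -0.405, f(17/24) ≈ 0.988, f(1.625) ≈ -0.108, f(61/24) ≈ -0.932.
Sum = Δu · [f(-49/24) + f(-1.125) + f(-5/24) + ...].
Sum ≈ -0.391.

-0.391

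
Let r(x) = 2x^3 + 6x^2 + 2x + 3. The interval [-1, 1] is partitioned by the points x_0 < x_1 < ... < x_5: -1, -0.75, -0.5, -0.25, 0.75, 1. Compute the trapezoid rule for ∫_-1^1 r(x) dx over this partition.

11.296875

Subinterval widths: 0.25, 0.25, 0.25, 1, 0.25.
r(-1) = 5, r(-0.75) = 4.03125, r(-0.5) = 3.25, r(-0.25) = 2.84375, r(0.75) = 8.71875, r(1) = 13.
On each subinterval the trapezoid contributes (Δx_i/2)·[r(x_{i-1}) + r(x_i)].
Sum = 11.296875.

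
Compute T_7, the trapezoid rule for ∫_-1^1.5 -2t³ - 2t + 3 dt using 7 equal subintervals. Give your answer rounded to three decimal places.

Δt = (1.5 − (-1))/7 = 5/14.
f(-1) = 7, f(-9/14) = 6609/1372, f(-2/7) = 1241/343, f(1/14) = 3919/1372, f(3/7) = 681/343, f(11/14) = 629/1372, f(8/7) = -779/343, f(1.5) = -6.75.
T_7 = (Δt/2)·[f(t_0) + 2f(t_1) + ... + 2f(t_{6}) + f(t_7)].
Sum ≈ 4.139.

4.139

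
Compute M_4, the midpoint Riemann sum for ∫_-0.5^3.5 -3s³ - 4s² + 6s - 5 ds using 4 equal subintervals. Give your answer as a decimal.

Δs = (3.5 − (-0.5))/4 = 1.
Midpoints: 0, 1, 2, 3.
f(0) = -5, f(1) = -6, f(2) = -33, f(3) = -104.
Sum = Δs · [f(0) + f(1) + f(2) + f(3)].
Sum = -148.

-148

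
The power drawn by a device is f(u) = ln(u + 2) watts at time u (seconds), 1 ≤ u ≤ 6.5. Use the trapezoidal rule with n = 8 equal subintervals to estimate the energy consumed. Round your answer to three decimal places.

Δu = (6.5 − 1)/8 = 0.6875.
f(1) ≈ 1.099, f(1.6875) ≈ 1.305, f(2.375) ≈ 1.476, f(3.0625) ≈ 1.622, f(3.75) ≈ 1.749, f(4.4375) ≈ 1.862, f(5.125) ≈ 1.964, f(5.8125) ≈ 2.056, f(6.5) ≈ 2.140.
T_8 = (Δu/2)·[f(u_0) + 2f(u_1) + ... + 2f(u_{7}) + f(u_8)].
Sum ≈ 9.386.

9.386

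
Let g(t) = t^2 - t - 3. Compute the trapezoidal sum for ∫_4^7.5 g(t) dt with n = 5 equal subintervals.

Δt = (7.5 − 4)/5 = 0.7.
g(4) = 9, g(4.7) = 14.39, g(5.4) = 20.76, g(6.1) = 28.11, g(6.8) = 36.44, g(7.5) = 45.75.
T_5 = (Δt/2)·[g(t_0) + 2g(t_1) + ... + 2g(t_{4}) + g(t_5)].
Sum = 88.9525.

88.9525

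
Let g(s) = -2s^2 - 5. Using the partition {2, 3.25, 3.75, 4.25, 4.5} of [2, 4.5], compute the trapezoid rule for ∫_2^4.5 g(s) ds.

-68.65625

Subinterval widths: 1.25, 0.5, 0.5, 0.25.
g(2) = -13, g(3.25) = -26.125, g(3.75) = -33.125, g(4.25) = -41.125, g(4.5) = -45.5.
On each subinterval the trapezoid contributes (Δs_i/2)·[g(s_{i-1}) + g(s_i)].
Sum = -68.65625.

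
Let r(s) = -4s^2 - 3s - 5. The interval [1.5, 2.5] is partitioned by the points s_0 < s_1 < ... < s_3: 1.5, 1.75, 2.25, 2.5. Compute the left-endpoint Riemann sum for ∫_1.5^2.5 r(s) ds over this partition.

-23.875

Subinterval widths: 0.25, 0.5, 0.25.
Left endpoints: 1.5, 1.75, 2.25.
r(1.5) = -18.5, r(1.75) = -22.5, r(2.25) = -32.
Sum = Σ Δs_i · r(s_i).
Sum = -23.875.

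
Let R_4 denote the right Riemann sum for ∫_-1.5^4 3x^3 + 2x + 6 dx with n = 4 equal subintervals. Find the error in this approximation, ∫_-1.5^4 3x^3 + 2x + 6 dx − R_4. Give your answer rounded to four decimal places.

Exact integral: ∫_-1.5^4 f(x) dx = 234.953125.
R_4 ≈ 400.973633.
Error ≈ 234.953125 − 400.973633 ≈ -166.0205.

-166.0205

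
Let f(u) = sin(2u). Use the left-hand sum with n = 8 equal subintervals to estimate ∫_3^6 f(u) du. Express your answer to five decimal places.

0.10362

Δu = (6 − 3)/8 = 0.375.
Left endpoints: 3, 3.375, 3.75, 4.125, 4.5, 4.875, 5.25, 5.625.
f(3) ≈ -0.27942, f(3.375) ≈ 0.45004, f(3.75) ≈ 0.93800, f(4.125) ≈ 0.92260, f(4.5) ≈ 0.41212, f(4.875) ≈ -0.31952, f(5.25) ≈ -0.87970, f(5.625) ≈ -0.96781.
Sum = Δu · [f(3) + f(3.375) + f(3.75) + ...].
Sum ≈ 0.10362.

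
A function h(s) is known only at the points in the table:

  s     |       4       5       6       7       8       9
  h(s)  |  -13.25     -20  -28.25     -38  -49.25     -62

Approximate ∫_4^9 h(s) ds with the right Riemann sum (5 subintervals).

-197.5

Δs = 1.
Sum = 1·[(-20) + (-28.25) + (-38) + (-49.25) + (-62)] = -197.5.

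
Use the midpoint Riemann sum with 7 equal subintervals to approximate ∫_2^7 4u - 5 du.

65

Δu = (7 − 2)/7 = 5/7.
Midpoints: 33/14, 43/14, 53/14, 4.5, 73/14, 83/14, 93/14.
f(33/14) = 31/7, f(43/14) = 51/7, f(53/14) = 71/7, f(4.5) = 13, f(73/14) = 111/7, f(83/14) = 131/7, f(93/14) = 151/7.
Sum = Δu · [f(33/14) + f(43/14) + f(53/14) + ...].
Sum = 65.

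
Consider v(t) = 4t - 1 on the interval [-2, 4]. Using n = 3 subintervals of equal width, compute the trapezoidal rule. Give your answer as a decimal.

Δt = (4 − (-2))/3 = 2.
v(-2) = -9, v(0) = -1, v(2) = 7, v(4) = 15.
T_3 = (Δt/2)·[v(t_0) + 2v(t_1) + 2v(t_2) + v(t_3)].
Sum = 18.

18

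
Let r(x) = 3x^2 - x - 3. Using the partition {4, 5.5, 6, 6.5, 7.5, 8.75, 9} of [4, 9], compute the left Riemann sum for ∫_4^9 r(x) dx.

521.671875

Subinterval widths: 1.5, 0.5, 0.5, 1, 1.25, 0.25.
Left endpoints: 4, 5.5, 6, 6.5, 7.5, 8.75.
r(4) = 41, r(5.5) = 82.25, r(6) = 99, r(6.5) = 117.25, r(7.5) = 158.25, r(8.75) = 217.9375.
Sum = Σ Δx_i · r(x_i).
Sum = 521.671875.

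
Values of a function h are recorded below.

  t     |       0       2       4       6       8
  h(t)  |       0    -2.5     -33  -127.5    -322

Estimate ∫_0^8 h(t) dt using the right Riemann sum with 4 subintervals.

-970

Δt = 2.
Sum = 2·[(-2.5) + (-33) + (-127.5) + (-322)] = -970.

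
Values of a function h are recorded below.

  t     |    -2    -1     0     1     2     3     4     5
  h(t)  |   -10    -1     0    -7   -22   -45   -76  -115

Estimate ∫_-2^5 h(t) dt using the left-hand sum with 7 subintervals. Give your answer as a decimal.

-161

Δt = 1.
Sum = 1·[(-10) + (-1) + 0 + (-7) + (-22) + (-45) + (-76)] = -161.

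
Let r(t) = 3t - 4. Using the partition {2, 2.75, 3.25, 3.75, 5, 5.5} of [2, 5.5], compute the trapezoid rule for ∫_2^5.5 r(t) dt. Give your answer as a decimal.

Subinterval widths: 0.75, 0.5, 0.5, 1.25, 0.5.
r(2) = 2, r(2.75) = 4.25, r(3.25) = 5.75, r(3.75) = 7.25, r(5) = 11, r(5.5) = 12.5.
On each subinterval the trapezoid contributes (Δt_i/2)·[r(t_{i-1}) + r(t_i)].
Sum = 25.375.

25.375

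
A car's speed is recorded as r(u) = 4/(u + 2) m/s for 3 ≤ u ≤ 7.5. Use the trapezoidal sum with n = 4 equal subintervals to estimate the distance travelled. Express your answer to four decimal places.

Δu = (7.5 − 3)/4 = 1.125.
r(3) = 0.8, r(4.125) = 32/49, r(5.25) = 16/29, r(6.375) = 32/67, r(7.5) = 8/19.
T_4 = (Δu/2)·[r(u_0) + 2r(u_1) + 2r(u_2) + 2r(u_3) + r(u_4)].
Sum ≈ 2.5795.

2.5795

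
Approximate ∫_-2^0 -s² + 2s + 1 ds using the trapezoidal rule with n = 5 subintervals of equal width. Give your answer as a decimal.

-4.72

Δs = (0 − (-2))/5 = 0.4.
f(-2) = -7, f(-1.6) = -4.76, f(-1.2) = -2.84, f(-0.8) = -1.24, f(-0.4) = 0.04, f(0) = 1.
T_5 = (Δs/2)·[f(s_0) + 2f(s_1) + ... + 2f(s_{4}) + f(s_5)].
Sum = -4.72.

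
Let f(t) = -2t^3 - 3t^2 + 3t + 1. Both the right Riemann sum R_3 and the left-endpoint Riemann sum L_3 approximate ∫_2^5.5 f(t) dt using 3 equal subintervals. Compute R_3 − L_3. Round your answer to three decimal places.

R_3 ≈ -809.86111.
L_3 ≈ -360.69444.
R_3 − L_3 ≈ -449.167.

-449.167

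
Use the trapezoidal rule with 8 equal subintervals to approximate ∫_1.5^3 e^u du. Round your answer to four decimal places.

Δu = (3 − 1.5)/8 = 0.1875.
f(1.5) ≈ 4.4817, f(1.6875) ≈ 5.4059, f(1.875) ≈ 6.5208, f(2.0625) ≈ 7.8656, f(2.25) ≈ 9.4877, f(2.4375) ≈ 11.4444, f(2.625) ≈ 13.8046, f(2.8125) ≈ 16.6515, f(3) ≈ 20.0855.
T_8 = (Δu/2)·[f(u_0) + 2f(u_1) + ... + 2f(u_{7}) + f(u_8)].
Sum ≈ 15.6495.

15.6495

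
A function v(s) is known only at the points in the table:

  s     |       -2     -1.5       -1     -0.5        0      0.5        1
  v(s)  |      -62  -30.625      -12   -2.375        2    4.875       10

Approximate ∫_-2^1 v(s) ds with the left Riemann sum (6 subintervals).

Δs = 0.5.
Sum = 0.5·[(-62) + (-30.625) + (-12) + (-2.375) + 2 + 4.875] = -50.0625.

-50.0625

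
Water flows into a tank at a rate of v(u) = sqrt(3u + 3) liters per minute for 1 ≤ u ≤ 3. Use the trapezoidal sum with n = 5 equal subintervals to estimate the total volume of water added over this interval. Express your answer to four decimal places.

5.9692

Δu = (3 − 1)/5 = 0.4.
v(1) ≈ 2.4495, v(1.4) ≈ 2.6833, v(1.8) ≈ 2.8983, v(2.2) ≈ 3.0984, v(2.6) ≈ 3.2863, v(3) ≈ 3.4641.
T_5 = (Δu/2)·[v(u_0) + 2v(u_1) + ... + 2v(u_{4}) + v(u_5)].
Sum ≈ 5.9692.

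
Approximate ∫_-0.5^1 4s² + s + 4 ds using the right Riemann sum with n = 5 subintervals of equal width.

Δs = (1 − (-0.5))/5 = 0.3.
Right endpoints: -0.2, 0.1, 0.4, 0.7, 1.
f(-0.2) = 3.96, f(0.1) = 4.14, f(0.4) = 5.04, f(0.7) = 6.66, f(1) = 9.
Sum = Δs · [f(-0.2) + f(0.1) + f(0.4) + f(0.7) + f(1)].
Sum = 8.64.

8.64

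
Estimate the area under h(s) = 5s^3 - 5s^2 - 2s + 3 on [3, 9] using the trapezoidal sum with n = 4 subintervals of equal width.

7067.25

Δs = (9 − 3)/4 = 1.5.
h(3) = 87, h(4.5) = 348.375, h(6) = 891, h(7.5) = 1816.125, h(9) = 3225.
T_4 = (Δs/2)·[h(s_0) + 2h(s_1) + 2h(s_2) + 2h(s_3) + h(s_4)].
Sum = 7067.25.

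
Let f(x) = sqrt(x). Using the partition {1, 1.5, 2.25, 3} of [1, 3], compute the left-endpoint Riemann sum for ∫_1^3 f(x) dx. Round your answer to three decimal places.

2.544

Subinterval widths: 0.5, 0.75, 0.75.
Left endpoints: 1, 1.5, 2.25.
f(1) ≈ 1.000, f(1.5) ≈ 1.225, f(2.25) ≈ 1.500.
Sum = Σ Δx_i · f(x_i).
Sum ≈ 2.544.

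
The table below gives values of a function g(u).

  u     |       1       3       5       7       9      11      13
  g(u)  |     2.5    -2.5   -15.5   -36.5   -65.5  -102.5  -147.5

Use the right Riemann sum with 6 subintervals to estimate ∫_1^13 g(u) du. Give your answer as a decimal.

Δu = 2.
Sum = 2·[(-2.5) + (-15.5) + (-36.5) + (-65.5) + (-102.5) + (-147.5)] = -740.

-740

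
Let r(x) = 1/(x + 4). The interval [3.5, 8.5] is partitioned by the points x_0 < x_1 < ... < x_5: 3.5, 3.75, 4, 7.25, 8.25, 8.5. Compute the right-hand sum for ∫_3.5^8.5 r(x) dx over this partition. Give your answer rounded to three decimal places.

0.454

Subinterval widths: 0.25, 0.25, 3.25, 1, 0.25.
Right endpoints: 3.75, 4, 7.25, 8.25, 8.5.
r(3.75) = 4/31, r(4) = 0.125, r(7.25) = 4/45, r(8.25) = 4/49, r(8.5) = 0.08.
Sum = Σ Δx_i · r(x_i).
Sum ≈ 0.454.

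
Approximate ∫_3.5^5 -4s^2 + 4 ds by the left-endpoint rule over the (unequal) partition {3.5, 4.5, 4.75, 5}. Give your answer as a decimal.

-85.8125

Subinterval widths: 1, 0.25, 0.25.
Left endpoints: 3.5, 4.5, 4.75.
f(3.5) = -45, f(4.5) = -77, f(4.75) = -86.25.
Sum = Σ Δs_i · f(s_i).
Sum = -85.8125.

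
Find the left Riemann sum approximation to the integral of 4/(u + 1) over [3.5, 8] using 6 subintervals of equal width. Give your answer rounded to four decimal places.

2.9462

Δu = (8 − 3.5)/6 = 0.75.
Left endpoints: 3.5, 4.25, 5, 5.75, 6.5, 7.25.
f(3.5) = 8/9, f(4.25) = 16/21, f(5) = 2/3, f(5.75) = 16/27, f(6.5) = 8/15, f(7.25) = 16/33.
Sum = Δu · [f(3.5) + f(4.25) + f(5) + ...].
Sum ≈ 2.9462.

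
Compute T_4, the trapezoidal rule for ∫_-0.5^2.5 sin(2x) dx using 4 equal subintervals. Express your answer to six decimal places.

0.103307

Δx = (2.5 − (-0.5))/4 = 0.75.
f(-0.5) ≈ -0.841471, f(0.25) ≈ 0.479426, f(1) ≈ 0.909297, f(1.75) ≈ -0.350783, f(2.5) ≈ -0.958924.
T_4 = (Δx/2)·[f(x_0) + 2f(x_1) + 2f(x_2) + 2f(x_3) + f(x_4)].
Sum ≈ 0.103307.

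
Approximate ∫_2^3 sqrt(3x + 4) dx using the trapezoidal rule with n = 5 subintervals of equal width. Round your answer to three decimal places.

3.389

Δx = (3 − 2)/5 = 0.2.
f(2) ≈ 3.162, f(2.2) ≈ 3.256, f(2.4) ≈ 3.347, f(2.6) ≈ 3.435, f(2.8) ≈ 3.521, f(3) ≈ 3.606.
T_5 = (Δx/2)·[f(x_0) + 2f(x_1) + ... + 2f(x_{4}) + f(x_5)].
Sum ≈ 3.389.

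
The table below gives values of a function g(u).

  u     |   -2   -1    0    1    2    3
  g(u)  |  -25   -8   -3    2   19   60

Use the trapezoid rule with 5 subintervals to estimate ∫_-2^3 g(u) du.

27.5

Δu = 1.
T_5 = (1/2)·[(-25) + 2·(-8) + 2·(-3) + 2·2 + 2·19 + 60] = 27.5.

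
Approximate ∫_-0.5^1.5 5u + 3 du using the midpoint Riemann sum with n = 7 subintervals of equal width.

Δu = (1.5 − (-0.5))/7 = 2/7.
Midpoints: -5/14, -1/14, 3/14, 0.5, 11/14, 15/14, 19/14.
f(-5/14) = 17/14, f(-1/14) = 37/14, f(3/14) = 57/14, f(0.5) = 5.5, f(11/14) = 97/14, f(15/14) = 117/14, f(19/14) = 137/14.
Sum = Δu · [f(-5/14) + f(-1/14) + f(3/14) + ...].
Sum = 11.

11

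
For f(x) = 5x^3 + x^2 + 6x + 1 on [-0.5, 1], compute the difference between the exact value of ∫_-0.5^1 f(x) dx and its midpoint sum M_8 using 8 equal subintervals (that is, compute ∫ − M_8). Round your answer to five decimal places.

0.02087

Exact integral: ∫_-0.5^1 f(x) dx = 5.296875.
M_8 ≈ 5.2760010.
Error ≈ 5.296875 − 5.2760010 ≈ 0.02087.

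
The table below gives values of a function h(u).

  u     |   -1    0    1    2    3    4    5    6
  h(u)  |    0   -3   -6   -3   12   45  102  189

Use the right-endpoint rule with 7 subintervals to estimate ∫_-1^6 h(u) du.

Δu = 1.
Sum = 1·[(-3) + (-6) + (-3) + 12 + 45 + 102 + 189] = 336.

336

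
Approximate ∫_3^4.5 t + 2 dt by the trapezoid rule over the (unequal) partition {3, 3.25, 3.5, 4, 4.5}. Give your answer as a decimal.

Subinterval widths: 0.25, 0.25, 0.5, 0.5.
f(3) = 5, f(3.25) = 5.25, f(3.5) = 5.5, f(4) = 6, f(4.5) = 6.5.
On each subinterval the trapezoid contributes (Δt_i/2)·[f(t_{i-1}) + f(t_i)].
Sum = 8.625.

8.625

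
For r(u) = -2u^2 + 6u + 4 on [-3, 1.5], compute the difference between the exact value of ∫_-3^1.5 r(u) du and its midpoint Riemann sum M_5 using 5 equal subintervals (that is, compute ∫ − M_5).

Exact integral: ∫_-3^1.5 r(u) du = -22.5.
M_5 = -21.8925.
Error = -22.5 − (-21.8925) = -0.6075.

-0.6075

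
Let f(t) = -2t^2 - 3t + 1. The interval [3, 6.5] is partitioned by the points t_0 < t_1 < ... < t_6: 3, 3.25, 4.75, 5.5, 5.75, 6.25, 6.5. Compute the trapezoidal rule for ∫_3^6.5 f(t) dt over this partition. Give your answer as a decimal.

-212.78125

Subinterval widths: 0.25, 1.5, 0.75, 0.25, 0.5, 0.25.
f(3) = -26, f(3.25) = -29.875, f(4.75) = -58.375, f(5.5) = -76, f(5.75) = -82.375, f(6.25) = -95.875, f(6.5) = -103.
On each subinterval the trapezoid contributes (Δt_i/2)·[f(t_{i-1}) + f(t_i)].
Sum = -212.78125.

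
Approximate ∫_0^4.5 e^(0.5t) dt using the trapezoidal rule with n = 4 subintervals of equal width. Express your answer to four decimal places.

17.4207

Δt = (4.5 − 0)/4 = 1.125.
f(0) ≈ 1.0000, f(1.125) ≈ 1.7551, f(2.25) ≈ 3.0802, f(3.375) ≈ 5.4059, f(4.5) ≈ 9.4877.
T_4 = (Δt/2)·[f(t_0) + 2f(t_1) + 2f(t_2) + 2f(t_3) + f(t_4)].
Sum ≈ 17.4207.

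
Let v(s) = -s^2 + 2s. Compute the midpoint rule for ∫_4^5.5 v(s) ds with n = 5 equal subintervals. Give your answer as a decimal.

Δs = (5.5 − 4)/5 = 0.3.
Midpoints: 4.15, 4.45, 4.75, 5.05, 5.35.
v(4.15) = -8.9225, v(4.45) = -10.9025, v(4.75) = -13.0625, v(5.05) = -15.4025, v(5.35) = -17.9225.
Sum = Δs · [v(4.15) + v(4.45) + v(4.75) + v(5.05) + v(5.35)].
Sum = -19.86375.

-19.86375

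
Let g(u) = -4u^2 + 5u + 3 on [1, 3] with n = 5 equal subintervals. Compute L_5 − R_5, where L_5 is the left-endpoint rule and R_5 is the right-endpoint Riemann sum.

8.8

L_5 = -4.48.
R_5 = -13.28.
L_5 − R_5 = 8.8.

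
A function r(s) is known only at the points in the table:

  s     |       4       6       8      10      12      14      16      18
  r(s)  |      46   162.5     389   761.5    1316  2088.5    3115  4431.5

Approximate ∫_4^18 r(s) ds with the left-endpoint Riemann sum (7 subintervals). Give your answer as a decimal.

15757

Δs = 2.
Sum = 2·[46 + 162.5 + 389 + 761.5 + 1316 + 2088.5 + 3115] = 15757.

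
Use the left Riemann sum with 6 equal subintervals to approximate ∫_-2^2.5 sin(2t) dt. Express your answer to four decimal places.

0.2661

Δt = (2.5 − (-2))/6 = 0.75.
Left endpoints: -2, -1.25, -0.5, 0.25, 1, 1.75.
f(-2) ≈ 0.7568, f(-1.25) ≈ -0.5985, f(-0.5) ≈ -0.8415, f(0.25) ≈ 0.4794, f(1) ≈ 0.9093, f(1.75) ≈ -0.3508.
Sum = Δt · [f(-2) + f(-1.25) + f(-0.5) + ...].
Sum ≈ 0.2661.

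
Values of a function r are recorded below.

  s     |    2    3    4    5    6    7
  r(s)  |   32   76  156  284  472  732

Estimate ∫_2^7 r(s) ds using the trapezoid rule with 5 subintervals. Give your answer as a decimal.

1370

Δs = 1.
T_5 = (1/2)·[32 + 2·76 + 2·156 + 2·284 + 2·472 + 732] = 1370.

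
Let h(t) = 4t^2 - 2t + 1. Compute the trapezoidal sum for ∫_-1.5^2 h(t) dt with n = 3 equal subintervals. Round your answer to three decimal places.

20.093

Δt = (2 − (-1.5))/3 = 7/6.
h(-1.5) = 13, h(-1/3) = 19/9, h(5/6) = 19/9, h(2) = 13.
T_3 = (Δt/2)·[h(t_0) + 2h(t_1) + 2h(t_2) + h(t_3)].
Sum ≈ 20.093.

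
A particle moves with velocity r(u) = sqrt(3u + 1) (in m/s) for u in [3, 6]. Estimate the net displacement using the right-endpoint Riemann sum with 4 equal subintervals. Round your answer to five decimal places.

Δu = (6 − 3)/4 = 0.75.
Right endpoints: 3.75, 4.5, 5.25, 6.
r(3.75) ≈ 3.50000, r(4.5) ≈ 3.80789, r(5.25) ≈ 4.09268, r(6) ≈ 4.35890.
Sum = Δu · [r(3.75) + r(4.5) + r(5.25) + r(6)].
Sum ≈ 11.81960.

11.81960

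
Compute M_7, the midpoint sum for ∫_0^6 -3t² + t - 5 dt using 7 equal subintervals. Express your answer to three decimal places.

-226.898

Δt = (6 − 0)/7 = 6/7.
Midpoints: 3/7, 9/7, 15/7, 3, 27/7, 33/7, 39/7.
f(3/7) = -251/49, f(9/7) = -425/49, f(15/7) = -815/49, f(3) = -29, f(27/7) = -2243/49, f(33/7) = -3281/49, f(39/7) = -4535/49.
Sum = Δt · [f(3/7) + f(9/7) + f(15/7) + ...].
Sum ≈ -226.898.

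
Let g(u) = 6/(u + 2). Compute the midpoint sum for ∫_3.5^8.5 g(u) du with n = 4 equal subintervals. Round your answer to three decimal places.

3.870

Δu = (8.5 − 3.5)/4 = 1.25.
Midpoints: 4.125, 5.375, 6.625, 7.875.
g(4.125) = 48/49, g(5.375) = 48/59, g(6.625) = 16/23, g(7.875) = 48/79.
Sum = Δu · [g(4.125) + g(5.375) + g(6.625) + g(7.875)].
Sum ≈ 3.870.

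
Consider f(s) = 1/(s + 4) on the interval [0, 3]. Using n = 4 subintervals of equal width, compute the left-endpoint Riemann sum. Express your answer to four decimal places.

Δs = (3 − 0)/4 = 0.75.
Left endpoints: 0, 0.75, 1.5, 2.25.
f(0) = 0.25, f(0.75) = 4/19, f(1.5) = 2/11, f(2.25) = 0.16.
Sum = Δs · [f(0) + f(0.75) + f(1.5) + f(2.25)].
Sum ≈ 0.6018.

0.6018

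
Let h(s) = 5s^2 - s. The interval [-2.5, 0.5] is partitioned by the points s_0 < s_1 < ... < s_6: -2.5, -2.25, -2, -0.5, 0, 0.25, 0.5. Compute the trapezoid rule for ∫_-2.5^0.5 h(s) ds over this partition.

Subinterval widths: 0.25, 0.25, 1.5, 0.5, 0.25, 0.25.
h(-2.5) = 33.75, h(-2.25) = 27.5625, h(-2) = 22, h(-0.5) = 1.75, h(0) = 0, h(0.25) = 0.0625, h(0.5) = 0.75.
On each subinterval the trapezoid contributes (Δs_i/2)·[h(s_{i-1}) + h(s_i)].
Sum = 32.21875.

32.21875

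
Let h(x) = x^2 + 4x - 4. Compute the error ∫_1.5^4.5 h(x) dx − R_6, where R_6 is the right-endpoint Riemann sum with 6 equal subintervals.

Exact integral: ∫_1.5^4.5 h(x) dx = 53.25.
R_6 = 60.875.
Error = 53.25 − 60.875 = -7.625.

-7.625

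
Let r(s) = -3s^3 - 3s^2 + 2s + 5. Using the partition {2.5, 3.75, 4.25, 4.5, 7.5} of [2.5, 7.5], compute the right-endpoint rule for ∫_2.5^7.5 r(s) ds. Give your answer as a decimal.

Subinterval widths: 1.25, 0.5, 0.25, 3.
Right endpoints: 3.75, 4.25, 4.5, 7.5.
r(3.75) = -187.890625, r(4.25) = -270.984375, r(4.5) = -320.125, r(7.5) = -1414.375.
Sum = Σ Δs_i · r(s_i).
Sum = -4693.51171875.

-4693.51171875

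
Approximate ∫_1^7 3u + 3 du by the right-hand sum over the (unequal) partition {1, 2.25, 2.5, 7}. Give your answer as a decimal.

Subinterval widths: 1.25, 0.25, 4.5.
Right endpoints: 2.25, 2.5, 7.
f(2.25) = 9.75, f(2.5) = 10.5, f(7) = 24.
Sum = Σ Δu_i · f(u_i).
Sum = 122.8125.

122.8125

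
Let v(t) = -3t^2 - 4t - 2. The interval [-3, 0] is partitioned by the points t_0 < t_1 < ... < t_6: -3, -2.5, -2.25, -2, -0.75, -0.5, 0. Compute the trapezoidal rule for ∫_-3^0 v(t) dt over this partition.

-16.125

Subinterval widths: 0.5, 0.25, 0.25, 1.25, 0.25, 0.5.
v(-3) = -17, v(-2.5) = -10.75, v(-2.25) = -8.1875, v(-2) = -6, v(-0.75) = -0.6875, v(-0.5) = -0.75, v(0) = -2.
On each subinterval the trapezoid contributes (Δt_i/2)·[v(t_{i-1}) + v(t_i)].
Sum = -16.125.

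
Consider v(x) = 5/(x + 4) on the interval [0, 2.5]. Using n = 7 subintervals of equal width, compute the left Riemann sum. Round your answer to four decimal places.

Δx = (2.5 − 0)/7 = 5/14.
Left endpoints: 0, 5/14, 5/7, 15/14, 10/7, 25/14, 15/7.
v(0) = 1.25, v(5/14) = 70/61, v(5/7) = 35/33, v(15/14) = 70/71, v(10/7) = 35/38, v(25/14) = 70/81, v(15/7) = 35/43.
Sum = Δx · [v(0) + v(5/14) + v(5/7) + ...].
Sum ≈ 2.5155.

2.5155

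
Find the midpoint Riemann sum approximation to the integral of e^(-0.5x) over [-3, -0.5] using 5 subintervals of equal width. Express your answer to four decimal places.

6.3787

Δx = (-0.5 − (-3))/5 = 0.5.
Midpoints: -2.75, -2.25, -1.75, -1.25, -0.75.
f(-2.75) ≈ 3.9551, f(-2.25) ≈ 3.0802, f(-1.75) ≈ 2.3989, f(-1.25) ≈ 1.8682, f(-0.75) ≈ 1.4550.
Sum = Δx · [f(-2.75) + f(-2.25) + f(-1.75) + f(-1.25) + f(-0.75)].
Sum ≈ 6.3787.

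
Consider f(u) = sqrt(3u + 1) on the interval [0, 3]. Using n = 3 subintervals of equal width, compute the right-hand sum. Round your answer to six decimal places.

7.808029

Δu = (3 − 0)/3 = 1.
Right endpoints: 1, 2, 3.
f(1) ≈ 2.000000, f(2) ≈ 2.645751, f(3) ≈ 3.162278.
Sum = Δu · [f(1) + f(2) + f(3)].
Sum ≈ 7.808029.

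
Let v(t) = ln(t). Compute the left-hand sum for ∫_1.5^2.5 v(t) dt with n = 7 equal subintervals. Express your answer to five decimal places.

0.64559

Δt = (2.5 − 1.5)/7 = 1/7.
Left endpoints: 1.5, 23/14, 25/14, 27/14, 29/14, 31/14, 33/14.
v(1.5) ≈ 0.40547, v(23/14) ≈ 0.49644, v(25/14) ≈ 0.57982, v(27/14) ≈ 0.65678, v(29/14) ≈ 0.72824, v(31/14) ≈ 0.79493, v(33/14) ≈ 0.85745.
Sum = Δt · [v(1.5) + v(23/14) + v(25/14) + ...].
Sum ≈ 0.64559.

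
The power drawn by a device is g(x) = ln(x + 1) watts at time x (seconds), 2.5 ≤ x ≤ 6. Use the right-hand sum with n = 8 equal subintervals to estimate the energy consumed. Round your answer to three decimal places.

5.886

Δx = (6 − 2.5)/8 = 0.4375.
Right endpoints: 2.9375, 3.375, 3.8125, 4.25, 4.6875, 5.125, 5.5625, 6.
g(2.9375) ≈ 1.371, g(3.375) ≈ 1.476, g(3.8125) ≈ 1.571, g(4.25) ≈ 1.658, g(4.6875) ≈ 1.738, g(5.125) ≈ 1.812, g(5.5625) ≈ 1.881, g(6) ≈ 1.946.
Sum = Δx · [g(2.9375) + g(3.375) + g(3.8125) + ...].
Sum ≈ 5.886.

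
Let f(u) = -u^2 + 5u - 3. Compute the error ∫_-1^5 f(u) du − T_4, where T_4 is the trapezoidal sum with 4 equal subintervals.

2.25

Exact integral: ∫_-1^5 f(u) du = 0.
T_4 = -2.25.
Error = 0 − (-2.25) = 2.25.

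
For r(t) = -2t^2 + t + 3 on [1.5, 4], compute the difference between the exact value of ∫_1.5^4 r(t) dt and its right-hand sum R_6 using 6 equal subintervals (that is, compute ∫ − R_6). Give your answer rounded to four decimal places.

Exact integral: ∫_1.5^4 r(t) dt ≈ -26.041667.
R_6 ≈ -31.394676.
Error ≈ -26.041667 − (-31.394676) ≈ 5.3530.

5.3530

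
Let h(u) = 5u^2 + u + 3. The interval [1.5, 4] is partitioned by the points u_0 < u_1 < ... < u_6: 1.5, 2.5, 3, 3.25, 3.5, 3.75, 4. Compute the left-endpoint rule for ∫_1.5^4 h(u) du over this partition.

97.84375

Subinterval widths: 1, 0.5, 0.25, 0.25, 0.25, 0.25.
Left endpoints: 1.5, 2.5, 3, 3.25, 3.5, 3.75.
h(1.5) = 15.75, h(2.5) = 36.75, h(3) = 51, h(3.25) = 59.0625, h(3.5) = 67.75, h(3.75) = 77.0625.
Sum = Σ Δu_i · h(u_i).
Sum = 97.84375.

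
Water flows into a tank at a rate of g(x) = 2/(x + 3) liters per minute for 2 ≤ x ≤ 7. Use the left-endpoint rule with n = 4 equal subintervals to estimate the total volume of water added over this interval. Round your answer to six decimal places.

1.519048

Δx = (7 − 2)/4 = 1.25.
Left endpoints: 2, 3.25, 4.5, 5.75.
g(2) = 0.4, g(3.25) = 0.32, g(4.5) = 4/15, g(5.75) = 8/35.
Sum = Δx · [g(2) + g(3.25) + g(4.5) + g(5.75)].
Sum ≈ 1.519048.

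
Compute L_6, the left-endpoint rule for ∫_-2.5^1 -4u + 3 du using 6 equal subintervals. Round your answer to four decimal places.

Δu = (1 − (-2.5))/6 = 7/12.
Left endpoints: -2.5, -23/12, -4/3, -0.75, -1/6, 5/12.
f(-2.5) = 13, f(-23/12) = 32/3, f(-4/3) = 25/3, f(-0.75) = 6, f(-1/6) = 11/3, f(5/12) = 4/3.
Sum = Δu · [f(-2.5) + f(-23/12) + f(-4/3) + ...].
Sum ≈ 25.0833.

25.0833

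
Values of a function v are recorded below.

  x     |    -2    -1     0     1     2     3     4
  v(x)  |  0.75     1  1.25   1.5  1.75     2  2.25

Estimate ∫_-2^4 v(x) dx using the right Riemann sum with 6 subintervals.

9.75

Δx = 1.
Sum = 1·[1 + 1.25 + 1.5 + 1.75 + 2 + 2.25] = 9.75.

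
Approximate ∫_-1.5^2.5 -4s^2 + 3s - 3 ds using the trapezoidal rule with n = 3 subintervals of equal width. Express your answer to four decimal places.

Δs = (2.5 − (-1.5))/3 = 4/3.
f(-1.5) = -16.5, f(-1/6) = -65/18, f(7/6) = -89/18, f(2.5) = -20.5.
T_3 = (Δs/2)·[f(s_0) + 2f(s_1) + 2f(s_2) + f(s_3)].
Sum ≈ -36.0741.

-36.0741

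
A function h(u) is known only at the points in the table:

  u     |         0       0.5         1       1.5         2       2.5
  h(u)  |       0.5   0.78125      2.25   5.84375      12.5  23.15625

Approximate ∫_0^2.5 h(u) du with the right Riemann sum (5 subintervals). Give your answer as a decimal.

22.265625

Δu = 0.5.
Sum = 0.5·[0.78125 + 2.25 + 5.84375 + 12.5 + 23.15625] = 22.265625.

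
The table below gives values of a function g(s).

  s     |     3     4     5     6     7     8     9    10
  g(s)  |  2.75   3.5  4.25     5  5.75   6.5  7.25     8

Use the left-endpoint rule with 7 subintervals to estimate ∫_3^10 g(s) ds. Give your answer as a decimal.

Δs = 1.
Sum = 1·[2.75 + 3.5 + 4.25 + 5 + 5.75 + 6.5 + 7.25] = 35.

35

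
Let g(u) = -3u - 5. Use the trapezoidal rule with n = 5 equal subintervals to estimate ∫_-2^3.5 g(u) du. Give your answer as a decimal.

-39.875

Δu = (3.5 − (-2))/5 = 1.1.
g(-2) = 1, g(-0.9) = -2.3, g(0.2) = -5.6, g(1.3) = -8.9, g(2.4) = -12.2, g(3.5) = -15.5.
T_5 = (Δu/2)·[g(u_0) + 2g(u_1) + ... + 2g(u_{4}) + g(u_5)].
Sum = -39.875.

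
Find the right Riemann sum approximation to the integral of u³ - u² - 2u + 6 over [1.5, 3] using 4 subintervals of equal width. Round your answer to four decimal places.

Δu = (3 − 1.5)/4 = 0.375.
Right endpoints: 1.875, 2.25, 2.625, 3.
f(1.875) = 2727/512, f(2.25) = 7.828125, f(2.625) = 6117/512, f(3) = 18.
Sum = Δu · [f(1.875) + f(2.25) + f(2.625) + f(3)].
Sum ≈ 16.1631.

16.1631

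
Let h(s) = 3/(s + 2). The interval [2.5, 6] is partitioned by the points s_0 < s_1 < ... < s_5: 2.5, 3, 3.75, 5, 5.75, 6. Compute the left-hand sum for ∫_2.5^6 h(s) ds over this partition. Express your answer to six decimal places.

1.853710

Subinterval widths: 0.5, 0.75, 1.25, 0.75, 0.25.
Left endpoints: 2.5, 3, 3.75, 5, 5.75.
h(2.5) = 2/3, h(3) = 0.6, h(3.75) = 12/23, h(5) = 3/7, h(5.75) = 12/31.
Sum = Σ Δs_i · h(s_i).
Sum ≈ 1.853710.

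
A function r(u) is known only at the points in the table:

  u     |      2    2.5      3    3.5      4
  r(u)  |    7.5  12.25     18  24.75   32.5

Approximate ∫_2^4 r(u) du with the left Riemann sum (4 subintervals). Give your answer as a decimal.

Δu = 0.5.
Sum = 0.5·[7.5 + 12.25 + 18 + 24.75] = 31.25.

31.25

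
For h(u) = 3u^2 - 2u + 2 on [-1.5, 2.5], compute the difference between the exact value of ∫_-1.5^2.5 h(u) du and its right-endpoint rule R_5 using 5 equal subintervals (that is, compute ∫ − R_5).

Exact integral: ∫_-1.5^2.5 h(u) du = 23.
R_5 = 25.88.
Error = 23 − 25.88 = -2.88.

-2.88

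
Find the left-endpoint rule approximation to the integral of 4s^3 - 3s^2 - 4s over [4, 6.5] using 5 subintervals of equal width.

Δs = (6.5 − 4)/5 = 0.5.
Left endpoints: 4, 4.5, 5, 5.5, 6.
f(4) = 192, f(4.5) = 285.75, f(5) = 405, f(5.5) = 552.75, f(6) = 732.
Sum = Δs · [f(4) + f(4.5) + f(5) + f(5.5) + f(6)].
Sum = 1083.75.

1083.75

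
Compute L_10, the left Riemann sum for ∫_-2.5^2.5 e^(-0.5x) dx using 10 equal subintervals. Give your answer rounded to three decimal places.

Δx = (2.5 − (-2.5))/10 = 0.5.
Left endpoints: -2.5, -2, -1.5, -1, -0.5, 0, 0.5, 1, 1.5, 2.
f(-2.5) ≈ 3.490, f(-2) ≈ 2.718, f(-1.5) ≈ 2.117, f(-1) ≈ 1.649, f(-0.5) ≈ 1.284, f(0) ≈ 1.000, f(0.5) ≈ 0.779, f(1) ≈ 0.607, f(1.5) ≈ 0.472, f(2) ≈ 0.368.
Sum = Δx · [f(-2.5) + f(-2) + f(-1.5) + ...].
Sum ≈ 7.242.

7.242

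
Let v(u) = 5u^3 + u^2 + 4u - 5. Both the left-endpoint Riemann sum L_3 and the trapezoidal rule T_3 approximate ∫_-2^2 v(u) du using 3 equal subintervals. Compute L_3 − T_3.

L_3 ≈ -77.4814815.
T_3 ≈ -13.4814815.
L_3 − T_3 = -64.

-64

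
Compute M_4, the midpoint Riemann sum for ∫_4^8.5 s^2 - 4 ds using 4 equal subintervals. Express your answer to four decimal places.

164.9004

Δs = (8.5 − 4)/4 = 1.125.
Midpoints: 4.5625, 5.6875, 6.8125, 7.9375.
f(4.5625) = 16.81640625, f(5.6875) = 28.34765625, f(6.8125) = 42.41015625, f(7.9375) = 59.00390625.
Sum = Δs · [f(4.5625) + f(5.6875) + f(6.8125) + f(7.9375)].
Sum ≈ 164.9004.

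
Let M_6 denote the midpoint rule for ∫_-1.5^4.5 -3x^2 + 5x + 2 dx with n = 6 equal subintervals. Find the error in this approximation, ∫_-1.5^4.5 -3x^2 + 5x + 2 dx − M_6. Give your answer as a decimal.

Exact integral: ∫_-1.5^4.5 f(x) dx = -37.5.
M_6 = -36.
Error = -37.5 − (-36) = -1.5.

-1.5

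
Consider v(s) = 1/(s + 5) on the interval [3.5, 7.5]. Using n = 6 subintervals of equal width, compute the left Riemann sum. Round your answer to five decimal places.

Δs = (7.5 − 3.5)/6 = 2/3.
Left endpoints: 3.5, 25/6, 29/6, 5.5, 37/6, 41/6.
v(3.5) = 2/17, v(25/6) = 6/55, v(29/6) = 6/59, v(5.5) = 2/21, v(37/6) = 6/67, v(41/6) = 6/71.
Sum = Δs · [v(3.5) + v(25/6) + v(29/6) + ...].
Sum ≈ 0.39849.

0.39849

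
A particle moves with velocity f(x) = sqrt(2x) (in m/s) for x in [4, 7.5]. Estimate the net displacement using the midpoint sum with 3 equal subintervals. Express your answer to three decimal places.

11.828

Δx = (7.5 − 4)/3 = 7/6.
Midpoints: 55/12, 5.75, 83/12.
f(55/12) ≈ 3.028, f(5.75) ≈ 3.391, f(83/12) ≈ 3.719.
Sum = Δx · [f(55/12) + f(5.75) + f(83/12)].
Sum ≈ 11.828.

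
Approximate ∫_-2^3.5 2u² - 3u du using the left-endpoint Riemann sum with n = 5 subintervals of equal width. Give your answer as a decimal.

Δu = (3.5 − (-2))/5 = 1.1.
Left endpoints: -2, -0.9, 0.2, 1.3, 2.4.
f(-2) = 14, f(-0.9) = 4.32, f(0.2) = -0.52, f(1.3) = -0.52, f(2.4) = 4.32.
Sum = Δu · [f(-2) + f(-0.9) + f(0.2) + f(1.3) + f(2.4)].
Sum = 23.76.

23.76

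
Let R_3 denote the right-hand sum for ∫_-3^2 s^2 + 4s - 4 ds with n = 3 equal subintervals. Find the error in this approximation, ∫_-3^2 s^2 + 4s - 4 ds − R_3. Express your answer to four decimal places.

Exact integral: ∫_-3^2 f(s) ds ≈ -18.333333.
R_3 ≈ -3.518519.
Error ≈ -18.333333 − (-3.518519) ≈ -14.8148.

-14.8148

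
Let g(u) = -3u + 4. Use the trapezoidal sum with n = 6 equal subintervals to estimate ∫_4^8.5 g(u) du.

-66.375

Δu = (8.5 − 4)/6 = 0.75.
g(4) = -8, g(4.75) = -10.25, g(5.5) = -12.5, g(6.25) = -14.75, g(7) = -17, g(7.75) = -19.25, g(8.5) = -21.5.
T_6 = (Δu/2)·[g(u_0) + 2g(u_1) + ... + 2g(u_{5}) + g(u_6)].
Sum = -66.375.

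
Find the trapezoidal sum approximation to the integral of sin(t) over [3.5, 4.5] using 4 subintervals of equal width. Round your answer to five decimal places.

Δt = (4.5 − 3.5)/4 = 0.25.
f(3.5) ≈ -0.35078, f(3.75) ≈ -0.57156, f(4) ≈ -0.75680, f(4.25) ≈ -0.89499, f(4.5) ≈ -0.97753.
T_4 = (Δt/2)·[f(t_0) + 2f(t_1) + 2f(t_2) + 2f(t_3) + f(t_4)].
Sum ≈ -0.72188.

-0.72188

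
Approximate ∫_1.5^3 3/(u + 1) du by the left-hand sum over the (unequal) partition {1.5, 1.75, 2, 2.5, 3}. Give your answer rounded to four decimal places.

1.5013

Subinterval widths: 0.25, 0.25, 0.5, 0.5.
Left endpoints: 1.5, 1.75, 2, 2.5.
f(1.5) = 1.2, f(1.75) = 12/11, f(2) = 1, f(2.5) = 6/7.
Sum = Σ Δu_i · f(u_i).
Sum ≈ 1.5013.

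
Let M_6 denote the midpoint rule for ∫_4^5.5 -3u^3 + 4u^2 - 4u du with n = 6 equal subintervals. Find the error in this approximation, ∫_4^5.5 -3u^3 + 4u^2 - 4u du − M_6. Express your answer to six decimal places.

Exact integral: ∫_4^5.5 f(u) du = -386.296875.
M_6 ≈ -385.99414062.
Error ≈ -386.296875 − (-385.99414062) ≈ -0.302734.

-0.302734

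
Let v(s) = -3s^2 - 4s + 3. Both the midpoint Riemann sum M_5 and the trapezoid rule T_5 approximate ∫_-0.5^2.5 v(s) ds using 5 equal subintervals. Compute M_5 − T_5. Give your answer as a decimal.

0.81

M_5 = -18.48.
T_5 = -19.29.
M_5 − T_5 = 0.81.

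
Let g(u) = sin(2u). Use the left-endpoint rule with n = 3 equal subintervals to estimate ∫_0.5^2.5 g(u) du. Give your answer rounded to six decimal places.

Δu = (2.5 − 0.5)/3 = 2/3.
Left endpoints: 0.5, 7/6, 11/6.
g(0.5) ≈ 0.841471, g(7/6) ≈ 0.723086, g(11/6) ≈ -0.501277.
Sum = Δu · [g(0.5) + g(7/6) + g(11/6)].
Sum ≈ 0.708853.

0.708853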